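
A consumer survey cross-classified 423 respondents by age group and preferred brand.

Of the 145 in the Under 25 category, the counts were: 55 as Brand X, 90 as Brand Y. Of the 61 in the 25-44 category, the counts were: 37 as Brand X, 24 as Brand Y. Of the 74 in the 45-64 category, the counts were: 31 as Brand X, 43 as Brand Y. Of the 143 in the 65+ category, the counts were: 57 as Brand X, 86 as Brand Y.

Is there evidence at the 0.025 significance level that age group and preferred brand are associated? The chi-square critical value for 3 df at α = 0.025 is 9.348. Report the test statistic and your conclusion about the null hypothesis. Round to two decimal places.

Row totals: 145, 61, 74, 143. Column totals: 180, 243. Grand total N = 423.
Expected counts (row total × column total / N):
  Under 25, Brand X: 145×180/423 = 61.702
  Under 25, Brand Y: 145×243/423 = 83.298
  25-44, Brand X: 61×180/423 = 25.957
  25-44, Brand Y: 61×243/423 = 35.043
  45-64, Brand X: 74×180/423 = 31.489
  45-64, Brand Y: 74×243/423 = 42.511
  65+, Brand X: 143×180/423 = 60.851
  65+, Brand Y: 143×243/423 = 82.149
Contributions (O − E)²/E:
  (55 − 61.702)²/61.702 = 0.7280
  (90 − 83.298)²/83.298 = 0.5392
  (37 − 25.957)²/25.957 = 4.6981
  (24 − 35.043)²/35.043 = 3.4799
  (31 − 31.489)²/31.489 = 0.0076
  (43 − 42.511)²/42.511 = 0.0056
  (57 − 60.851)²/60.851 = 0.2437
  (86 − 82.149)²/82.149 = 0.1805
χ² = 0.7280 + 0.5392 + 4.6981 + 3.4799 + 0.0076 + 0.0056 + 0.2437 + 0.1805 = 9.88
df = (4−1)(2−1) = 3. Since 9.88 > 9.348, reject the null hypothesis of independence at α = 0.025.

9.88; reject H₀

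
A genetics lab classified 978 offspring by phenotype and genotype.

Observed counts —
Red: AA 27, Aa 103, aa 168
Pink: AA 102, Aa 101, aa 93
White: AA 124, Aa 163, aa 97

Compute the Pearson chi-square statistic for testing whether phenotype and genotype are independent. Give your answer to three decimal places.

98.701

Row totals: 298, 296, 384. Column totals: 253, 367, 358. Grand total N = 978.
Expected counts (row total × column total / N):
  Red, AA: 298×253/978 = 77.0900
  Red, Aa: 298×367/978 = 111.8262
  Red, aa: 298×358/978 = 109.0838
  Pink, AA: 296×253/978 = 76.5726
  Pink, Aa: 296×367/978 = 111.0757
  Pink, aa: 296×358/978 = 108.3517
  White, AA: 384×253/978 = 99.3374
  White, Aa: 384×367/978 = 144.0982
  White, aa: 384×358/978 = 140.5644
Contributions (O − E)²/E:
  (27 − 77.0900)²/77.0900 = 32.5465
  (103 − 111.8262)²/111.8262 = 0.6966
  (168 − 109.0838)²/109.0838 = 31.8207
  (102 − 76.5726)²/76.5726 = 8.4437
  (101 − 111.0757)²/111.0757 = 0.9140
  (93 − 108.3517)²/108.3517 = 2.1751
  (124 − 99.3374)²/99.3374 = 6.1230
  (163 − 144.0982)²/144.0982 = 2.4794
  (97 − 140.5644)²/140.5644 = 13.5017
χ² = 32.5465 + 0.6966 + 31.8207 + 8.4437 + 0.9140 + 2.1751 + 6.1230 + 2.4794 + 13.5017 = 98.701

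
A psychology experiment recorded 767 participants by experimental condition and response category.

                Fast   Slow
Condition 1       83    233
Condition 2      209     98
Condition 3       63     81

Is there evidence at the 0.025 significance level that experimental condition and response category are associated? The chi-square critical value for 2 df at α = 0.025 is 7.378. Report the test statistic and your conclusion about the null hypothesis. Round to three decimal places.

109.957; reject H₀

Row totals: 316, 307, 144. Column totals: 355, 412. Grand total N = 767.
Expected counts (row total × column total / N):
  Condition 1, Fast: 316×355/767 = 146.2581
  Condition 1, Slow: 316×412/767 = 169.7419
  Condition 2, Fast: 307×355/767 = 142.0926
  Condition 2, Slow: 307×412/767 = 164.9074
  Condition 3, Fast: 144×355/767 = 66.6493
  Condition 3, Slow: 144×412/767 = 77.3507
Contributions (O − E)²/E:
  (83 − 146.2581)²/146.2581 = 27.3598
  (233 − 169.7419)²/169.7419 = 23.5745
  (209 − 142.0926)²/142.0926 = 31.5048
  (98 − 164.9074)²/164.9074 = 27.1461
  (63 − 66.6493)²/66.6493 = 0.1998
  (81 − 77.3507)²/77.3507 = 0.1722
χ² = 27.3598 + 23.5745 + 31.5048 + 27.1461 + 0.1998 + 0.1722 = 109.957
df = (3−1)(2−1) = 2. Since 109.957 > 7.378, reject the null hypothesis of independence at α = 0.025.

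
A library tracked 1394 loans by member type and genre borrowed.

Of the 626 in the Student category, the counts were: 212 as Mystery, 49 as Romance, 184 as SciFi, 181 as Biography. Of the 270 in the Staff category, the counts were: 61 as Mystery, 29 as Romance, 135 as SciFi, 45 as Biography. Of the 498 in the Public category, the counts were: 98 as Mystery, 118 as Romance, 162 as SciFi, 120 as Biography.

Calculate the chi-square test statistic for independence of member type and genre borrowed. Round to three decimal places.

Row totals: 626, 270, 498. Column totals: 371, 196, 481, 346. Grand total N = 1394.
Expected counts (row total × column total / N):
  Student, Mystery: 626×371/1394 = 166.6040
  Student, Romance: 626×196/1394 = 88.0172
  Student, SciFi: 626×481/1394 = 216.0014
  Student, Biography: 626×346/1394 = 155.3773
  Staff, Mystery: 270×371/1394 = 71.8580
  Staff, Romance: 270×196/1394 = 37.9627
  Staff, SciFi: 270×481/1394 = 93.1636
  Staff, Biography: 270×346/1394 = 67.0158
  Public, Mystery: 498×371/1394 = 132.5380
  Public, Romance: 498×196/1394 = 70.0201
  Public, SciFi: 498×481/1394 = 171.8350
  Public, Biography: 498×346/1394 = 123.6069
Contributions (O − E)²/E:
  (212 − 166.6040)²/166.6040 = 12.3694
  (49 − 88.0172)²/88.0172 = 17.2960
  (184 − 216.0014)²/216.0014 = 4.7411
  (181 − 155.3773)²/155.3773 = 4.2253
  (61 − 71.8580)²/71.8580 = 1.6407
  (29 − 37.9627)²/37.9627 = 2.1160
  (135 − 93.1636)²/93.1636 = 18.7872
  (45 − 67.0158)²/67.0158 = 7.2326
  (98 − 132.5380)²/132.5380 = 9.0002
  (118 − 70.0201)²/70.0201 = 32.8773
  (162 − 171.8350)²/171.8350 = 0.5629
  (120 − 123.6069)²/123.6069 = 0.1053
χ² = 12.3694 + 17.2960 + 4.7411 + 4.2253 + 1.6407 + 2.1160 + 18.7872 + 7.2326 + 9.0002 + 32.8773 + 0.5629 + 0.1053 = 110.954

110.954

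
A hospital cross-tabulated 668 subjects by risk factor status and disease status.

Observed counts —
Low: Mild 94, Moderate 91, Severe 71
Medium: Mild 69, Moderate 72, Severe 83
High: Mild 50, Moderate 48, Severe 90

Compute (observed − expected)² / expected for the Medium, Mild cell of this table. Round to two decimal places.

Row total (Medium) = 224; column total (Mild) = 213; N = 668.
Expected count E = 224 × 213 / 668 = 71.425.
Contribution = (O − E)²/E = (69 − 71.425)² / 71.425 = 0.08.

0.08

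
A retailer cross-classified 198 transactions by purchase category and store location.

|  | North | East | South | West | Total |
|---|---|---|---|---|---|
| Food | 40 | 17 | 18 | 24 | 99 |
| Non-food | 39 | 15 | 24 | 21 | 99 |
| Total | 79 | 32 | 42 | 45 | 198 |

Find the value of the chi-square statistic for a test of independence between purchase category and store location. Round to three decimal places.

1.195

Grand total N = 198.
Expected counts (row total × column total / N):
  Food, North: 99×79/198 = 39.5000
  Food, East: 99×32/198 = 16.0000
  Food, South: 99×42/198 = 21.0000
  Food, West: 99×45/198 = 22.5000
  Non-food, North: 99×79/198 = 39.5000
  Non-food, East: 99×32/198 = 16.0000
  Non-food, South: 99×42/198 = 21.0000
  Non-food, West: 99×45/198 = 22.5000
Contributions (O − E)²/E:
  (40 − 39.5000)²/39.5000 = 0.0063
  (17 − 16.0000)²/16.0000 = 0.0625
  (18 − 21.0000)²/21.0000 = 0.4286
  (24 − 22.5000)²/22.5000 = 0.1000
  (39 − 39.5000)²/39.5000 = 0.0063
  (15 − 16.0000)²/16.0000 = 0.0625
  (24 − 21.0000)²/21.0000 = 0.4286
  (21 − 22.5000)²/22.5000 = 0.1000
χ² = 0.0063 + 0.0625 + 0.4286 + 0.1000 + 0.0063 + 0.0625 + 0.4286 + 0.1000 = 1.195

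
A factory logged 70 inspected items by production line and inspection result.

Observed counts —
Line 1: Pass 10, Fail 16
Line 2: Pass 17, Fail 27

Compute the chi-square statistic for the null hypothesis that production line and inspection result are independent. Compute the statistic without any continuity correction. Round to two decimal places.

Row totals: 26, 44. Column totals: 27, 43. Grand total N = 70.
Expected counts (row total × column total / N):
  Line 1, Pass: 26×27/70 = 10.029
  Line 1, Fail: 26×43/70 = 15.971
  Line 2, Pass: 44×27/70 = 16.971
  Line 2, Fail: 44×43/70 = 27.029
Contributions (O − E)²/E:
  (10 − 10.029)²/10.029 = 0.0001
  (16 − 15.971)²/15.971 = 0.0001
  (17 − 16.971)²/16.971 = 0.0000
  (27 − 27.029)²/27.029 = 0.0000
χ² = 0.0001 + 0.0001 + 0.0000 + 0.0000 = 0.00

0.00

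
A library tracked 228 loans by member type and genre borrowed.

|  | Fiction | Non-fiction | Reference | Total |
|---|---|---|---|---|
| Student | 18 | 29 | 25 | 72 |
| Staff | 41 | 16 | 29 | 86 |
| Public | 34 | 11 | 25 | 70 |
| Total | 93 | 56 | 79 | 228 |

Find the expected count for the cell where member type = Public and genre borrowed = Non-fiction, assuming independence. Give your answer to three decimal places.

Row total (Public) = 70; column total (Non-fiction) = 56; grand total N = 228.
Expected count = (row total × column total) / N = 70 × 56 / 228 = 17.193.

17.193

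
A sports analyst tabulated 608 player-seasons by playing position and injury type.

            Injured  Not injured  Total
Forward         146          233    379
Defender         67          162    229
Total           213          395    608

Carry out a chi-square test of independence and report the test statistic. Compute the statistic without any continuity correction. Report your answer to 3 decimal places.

Grand total N = 608.
Expected counts (row total × column total / N):
  Forward, Injured: 379×213/608 = 132.7747
  Forward, Not injured: 379×395/608 = 246.2253
  Defender, Injured: 229×213/608 = 80.2253
  Defender, Not injured: 229×395/608 = 148.7747
Contributions (O − E)²/E:
  (146 − 132.7747)²/132.7747 = 1.3173
  (233 − 246.2253)²/246.2253 = 0.7104
  (67 − 80.2253)²/80.2253 = 2.1802
  (162 − 148.7747)²/148.7747 = 1.1757
χ² = 1.3173 + 0.7104 + 2.1802 + 1.1757 = 5.384

5.384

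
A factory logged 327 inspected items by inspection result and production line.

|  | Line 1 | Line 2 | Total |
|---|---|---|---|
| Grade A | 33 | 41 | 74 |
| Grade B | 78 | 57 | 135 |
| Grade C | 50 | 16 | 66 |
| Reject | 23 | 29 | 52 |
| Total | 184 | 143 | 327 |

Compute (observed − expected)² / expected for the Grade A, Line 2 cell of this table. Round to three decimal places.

2.306

Row total (Grade A) = 74; column total (Line 2) = 143; N = 327.
Expected count E = 74 × 143 / 327 = 32.3609.
Contribution = (O − E)²/E = (41 − 32.3609)² / 32.3609 = 2.306.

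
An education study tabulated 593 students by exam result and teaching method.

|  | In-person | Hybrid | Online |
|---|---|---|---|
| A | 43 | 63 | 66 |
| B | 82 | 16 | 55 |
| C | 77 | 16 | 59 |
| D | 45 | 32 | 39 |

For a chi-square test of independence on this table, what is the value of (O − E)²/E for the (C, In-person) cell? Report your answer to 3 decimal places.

Row total (C) = 152; column total (In-person) = 247; N = 593.
Expected count E = 152 × 247 / 593 = 63.3120.
Contribution = (O − E)²/E = (77 − 63.3120)² / 63.3120 = 2.959.

2.959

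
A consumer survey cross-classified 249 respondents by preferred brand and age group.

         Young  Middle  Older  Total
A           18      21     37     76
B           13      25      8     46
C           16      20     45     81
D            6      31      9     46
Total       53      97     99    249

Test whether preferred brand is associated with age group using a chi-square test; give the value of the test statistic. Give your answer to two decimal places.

39.01

Grand total N = 249.
Expected counts (row total × column total / N):
  A, Young: 76×53/249 = 16.1767
  A, Middle: 76×97/249 = 29.6064
  A, Older: 76×99/249 = 30.2169
  B, Young: 46×53/249 = 9.7912
  B, Middle: 46×97/249 = 17.9197
  B, Older: 46×99/249 = 18.2892
  C, Young: 81×53/249 = 17.2410
  C, Middle: 81×97/249 = 31.5542
  C, Older: 81×99/249 = 32.2048
  D, Young: 46×53/249 = 9.7912
  D, Middle: 46×97/249 = 17.9197
  D, Older: 46×99/249 = 18.2892
Contributions (O − E)²/E:
  (18 − 16.1767)²/16.1767 = 0.2055
  (21 − 29.6064)²/29.6064 = 2.5018
  (37 − 30.2169)²/30.2169 = 1.5227
  (13 − 9.7912)²/9.7912 = 1.0516
  (25 − 17.9197)²/17.9197 = 2.7975
  (8 − 18.2892)²/18.2892 = 5.7885
  (16 − 17.2410)²/17.2410 = 0.0893
  (20 − 31.5542)²/31.5542 = 4.2308
  (45 − 32.2048)²/32.2048 = 5.0836
  (6 − 9.7912)²/9.7912 = 1.4680
  (31 − 17.9197)²/17.9197 = 9.5478
  (9 − 18.2892)²/18.2892 = 4.7180
χ² = 0.2055 + 2.5018 + 1.5227 + 1.0516 + 2.7975 + 5.7885 + 0.0893 + 4.2308 + 5.0836 + 1.4680 + 9.5478 + 4.7180 = 39.01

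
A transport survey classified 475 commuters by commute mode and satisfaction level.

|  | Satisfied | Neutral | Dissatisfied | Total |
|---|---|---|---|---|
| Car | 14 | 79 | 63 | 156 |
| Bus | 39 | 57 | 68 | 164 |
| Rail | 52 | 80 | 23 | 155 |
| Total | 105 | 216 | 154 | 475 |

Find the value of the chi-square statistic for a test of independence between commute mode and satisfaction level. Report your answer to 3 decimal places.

Grand total N = 475.
Expected counts (row total × column total / N):
  Car, Satisfied: 156×105/475 = 34.48421
  Car, Neutral: 156×216/475 = 70.93895
  Car, Dissatisfied: 156×154/475 = 50.57684
  Bus, Satisfied: 164×105/475 = 36.25263
  Bus, Neutral: 164×216/475 = 74.57684
  Bus, Dissatisfied: 164×154/475 = 53.17053
  Rail, Satisfied: 155×105/475 = 34.26316
  Rail, Neutral: 155×216/475 = 70.48421
  Rail, Dissatisfied: 155×154/475 = 50.25263
Contributions (O − E)²/E:
  (14 − 34.48421)²/34.48421 = 12.1680
  (79 − 70.93895)²/70.93895 = 0.9160
  (63 − 50.57684)²/50.57684 = 3.0515
  (39 − 36.25263)²/36.25263 = 0.2082
  (57 − 74.57684)²/74.57684 = 4.1426
  (68 − 53.17053)²/53.17053 = 4.1360
  (52 − 34.26316)²/34.26316 = 9.1817
  (80 − 70.48421)²/70.48421 = 1.2847
  (23 − 50.25263)²/50.25263 = 14.7794
χ² = 12.1680 + 0.9160 + 3.0515 + 0.2082 + 4.1426 + 4.1360 + 9.1817 + 1.2847 + 14.7794 = 49.868

49.868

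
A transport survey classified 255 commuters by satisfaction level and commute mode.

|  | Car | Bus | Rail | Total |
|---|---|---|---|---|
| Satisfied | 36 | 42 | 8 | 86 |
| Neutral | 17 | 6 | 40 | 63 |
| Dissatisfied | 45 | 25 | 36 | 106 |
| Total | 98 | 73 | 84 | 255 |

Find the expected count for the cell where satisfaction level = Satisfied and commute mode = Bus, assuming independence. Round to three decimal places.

24.620

Row total (Satisfied) = 86; column total (Bus) = 73; grand total N = 255.
Expected count = (row total × column total) / N = 86 × 73 / 255 = 24.620.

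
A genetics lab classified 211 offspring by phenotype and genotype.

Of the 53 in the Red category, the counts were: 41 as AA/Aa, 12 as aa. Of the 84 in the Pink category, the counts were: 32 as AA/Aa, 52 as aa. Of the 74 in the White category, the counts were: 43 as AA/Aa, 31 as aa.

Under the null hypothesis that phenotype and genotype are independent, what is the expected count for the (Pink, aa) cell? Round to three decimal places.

Row total (Pink) = 84; column total (aa) = 95; grand total N = 211.
Expected count = (row total × column total) / N = 84 × 95 / 211 = 37.820.

37.820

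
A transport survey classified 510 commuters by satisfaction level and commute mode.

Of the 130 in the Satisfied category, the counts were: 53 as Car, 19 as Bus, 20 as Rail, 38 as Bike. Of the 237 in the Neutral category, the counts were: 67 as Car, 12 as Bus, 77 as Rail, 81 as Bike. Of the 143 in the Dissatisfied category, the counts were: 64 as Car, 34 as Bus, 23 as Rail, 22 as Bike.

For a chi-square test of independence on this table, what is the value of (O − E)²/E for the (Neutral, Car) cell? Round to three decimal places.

Row total (Neutral) = 237; column total (Car) = 184; N = 510.
Expected count E = 237 × 184 / 510 = 85.50588.
Contribution = (O − E)²/E = (67 − 85.50588)² / 85.50588 = 4.005.

4.005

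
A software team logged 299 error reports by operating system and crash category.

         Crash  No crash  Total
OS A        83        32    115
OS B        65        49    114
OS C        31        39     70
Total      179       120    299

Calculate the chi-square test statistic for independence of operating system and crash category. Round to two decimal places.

Grand total N = 299.
Expected counts (row total × column total / N):
  OS A, Crash: 115×179/299 = 68.846
  OS A, No crash: 115×120/299 = 46.154
  OS B, Crash: 114×179/299 = 68.247
  OS B, No crash: 114×120/299 = 45.753
  OS C, Crash: 70×179/299 = 41.906
  OS C, No crash: 70×120/299 = 28.094
Contributions (O − E)²/E:
  (83 − 68.846)²/68.846 = 2.9099
  (32 − 46.154)²/46.154 = 4.3406
  (65 − 68.247)²/68.247 = 0.1545
  (49 − 45.753)²/45.753 = 0.2304
  (31 − 41.906)²/41.906 = 2.8383
  (39 − 28.094)²/28.094 = 4.2337
χ² = 2.9099 + 4.3406 + 0.1545 + 0.2304 + 2.8383 + 4.2337 = 14.71

14.71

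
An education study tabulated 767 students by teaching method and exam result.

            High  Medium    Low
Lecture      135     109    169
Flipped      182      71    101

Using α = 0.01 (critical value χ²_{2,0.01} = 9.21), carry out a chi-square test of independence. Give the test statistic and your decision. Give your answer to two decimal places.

27.74; reject H₀

Row totals: 413, 354. Column totals: 317, 180, 270. Grand total N = 767.
Expected counts (row total × column total / N):
  Lecture, High: 413×317/767 = 170.692
  Lecture, Medium: 413×180/767 = 96.923
  Lecture, Low: 413×270/767 = 145.385
  Flipped, High: 354×317/767 = 146.308
  Flipped, Medium: 354×180/767 = 83.077
  Flipped, Low: 354×270/767 = 124.615
Contributions (O − E)²/E:
  (135 − 170.692)²/170.692 = 7.4633
  (109 − 96.923)²/96.923 = 1.5048
  (169 − 145.385)²/145.385 = 3.8358
  (182 − 146.308)²/146.308 = 8.7071
  (71 − 83.077)²/83.077 = 1.7556
  (101 − 124.615)²/124.615 = 4.4751
χ² = 7.4633 + 1.5048 + 3.8358 + 8.7071 + 1.7556 + 4.4751 = 27.74
df = (2−1)(3−1) = 2. Since 27.74 > 9.21, reject the null hypothesis of independence at α = 0.01.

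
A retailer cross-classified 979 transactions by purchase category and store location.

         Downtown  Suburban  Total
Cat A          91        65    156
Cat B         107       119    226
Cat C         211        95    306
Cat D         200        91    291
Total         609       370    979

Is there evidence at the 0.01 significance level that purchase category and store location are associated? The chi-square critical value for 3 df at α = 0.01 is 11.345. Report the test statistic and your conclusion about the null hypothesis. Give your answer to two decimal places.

Grand total N = 979.
Expected counts (row total × column total / N):
  Cat A, Downtown: 156×609/979 = 97.042
  Cat A, Suburban: 156×370/979 = 58.958
  Cat B, Downtown: 226×609/979 = 140.586
  Cat B, Suburban: 226×370/979 = 85.414
  Cat C, Downtown: 306×609/979 = 190.351
  Cat C, Suburban: 306×370/979 = 115.649
  Cat D, Downtown: 291×609/979 = 181.020
  Cat D, Suburban: 291×370/979 = 109.980
Contributions (O − E)²/E:
  (91 − 97.042)²/97.042 = 0.3762
  (65 − 58.958)²/58.958 = 0.6192
  (107 − 140.586)²/140.586 = 8.0237
  (119 − 85.414)²/85.414 = 13.2065
  (211 − 190.351)²/190.351 = 2.2400
  (95 − 115.649)²/115.649 = 3.6869
  (200 − 181.020)²/181.020 = 1.9901
  (91 − 109.980)²/109.980 = 3.2755
χ² = 0.3762 + 0.6192 + 8.0237 + 13.2065 + 2.2400 + 3.6869 + 1.9901 + 3.2755 = 33.42
df = (4−1)(2−1) = 3. Since 33.42 > 11.345, reject the null hypothesis of independence at α = 0.01.

33.42; reject H₀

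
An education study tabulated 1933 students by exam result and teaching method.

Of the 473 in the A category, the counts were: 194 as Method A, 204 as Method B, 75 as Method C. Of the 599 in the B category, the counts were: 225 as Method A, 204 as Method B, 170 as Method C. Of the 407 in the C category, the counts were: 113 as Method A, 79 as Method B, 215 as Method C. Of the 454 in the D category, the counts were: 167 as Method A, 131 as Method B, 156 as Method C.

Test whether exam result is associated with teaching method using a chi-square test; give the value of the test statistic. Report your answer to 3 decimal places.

149.410

Row totals: 473, 599, 407, 454. Column totals: 699, 618, 616. Grand total N = 1933.
Expected counts (row total × column total / N):
  A, Method A: 473×699/1933 = 171.0435
  A, Method B: 473×618/1933 = 151.2230
  A, Method C: 473×616/1933 = 150.7336
  B, Method A: 599×699/1933 = 216.6068
  B, Method B: 599×618/1933 = 191.5065
  B, Method C: 599×616/1933 = 190.8867
  C, Method A: 407×699/1933 = 147.1769
  C, Method B: 407×618/1933 = 130.1221
  C, Method C: 407×616/1933 = 129.7010
  D, Method A: 454×699/1933 = 164.1728
  D, Method B: 454×618/1933 = 145.1485
  D, Method C: 454×616/1933 = 144.6787
Contributions (O − E)²/E:
  (194 − 171.0435)²/171.0435 = 3.0811
  (204 − 151.2230)²/151.2230 = 18.4192
  (75 − 150.7336)²/150.7336 = 38.0511
  (225 − 216.6068)²/216.6068 = 0.3252
  (204 − 191.5065)²/191.5065 = 0.8151
  (170 − 190.8867)²/190.8867 = 2.2854
  (113 − 147.1769)²/147.1769 = 7.9364
  (79 − 130.1221)²/130.1221 = 20.0847
  (215 − 129.7010)²/129.7010 = 56.0976
  (167 − 164.1728)²/164.1728 = 0.0487
  (131 − 145.1485)²/145.1485 = 1.3791
  (156 − 144.6787)²/144.6787 = 0.8859
χ² = 3.0811 + 18.4192 + 38.0511 + 0.3252 + 0.8151 + 2.2854 + 7.9364 + 20.0847 + 56.0976 + 0.0487 + 1.3791 + 0.8859 = 149.410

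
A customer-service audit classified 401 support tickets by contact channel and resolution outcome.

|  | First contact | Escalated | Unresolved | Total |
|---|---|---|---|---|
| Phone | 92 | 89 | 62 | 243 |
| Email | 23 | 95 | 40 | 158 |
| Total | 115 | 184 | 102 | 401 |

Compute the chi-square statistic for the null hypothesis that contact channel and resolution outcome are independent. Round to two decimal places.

Grand total N = 401.
Expected counts (row total × column total / N):
  Phone, First contact: 243×115/401 = 69.688
  Phone, Escalated: 243×184/401 = 111.501
  Phone, Unresolved: 243×102/401 = 61.810
  Email, First contact: 158×115/401 = 45.312
  Email, Escalated: 158×184/401 = 72.499
  Email, Unresolved: 158×102/401 = 40.190
Contributions (O − E)²/E:
  (92 − 69.688)²/69.688 = 7.1436
  (89 − 111.501)²/111.501 = 4.5407
  (62 − 61.810)²/61.810 = 0.0006
  (23 − 45.312)²/45.312 = 10.9866
  (95 − 72.499)²/72.499 = 6.9835
  (40 − 40.190)²/40.190 = 0.0009
χ² = 7.1436 + 4.5407 + 0.0006 + 10.9866 + 6.9835 + 0.0009 = 29.66

29.66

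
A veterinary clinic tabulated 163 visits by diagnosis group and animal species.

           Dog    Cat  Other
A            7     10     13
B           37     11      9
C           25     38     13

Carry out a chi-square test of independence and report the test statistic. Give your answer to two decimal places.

Row totals: 30, 57, 76. Column totals: 69, 59, 35. Grand total N = 163.
Expected counts (row total × column total / N):
  A, Dog: 30×69/163 = 12.699
  A, Cat: 30×59/163 = 10.859
  A, Other: 30×35/163 = 6.442
  B, Dog: 57×69/163 = 24.129
  B, Cat: 57×59/163 = 20.632
  B, Other: 57×35/163 = 12.239
  C, Dog: 76×69/163 = 32.172
  C, Cat: 76×59/163 = 27.509
  C, Other: 76×35/163 = 16.319
Contributions (O − E)²/E:
  (7 − 12.699)²/12.699 = 2.5576
  (10 − 10.859)²/10.859 = 0.0680
  (13 − 6.442)²/6.442 = 6.6761
  (37 − 24.129)²/24.129 = 6.8657
  (11 − 20.632)²/20.632 = 4.4967
  (9 − 12.239)²/12.239 = 0.8572
  (25 − 32.172)²/32.172 = 1.5988
  (38 − 27.509)²/27.509 = 4.0009
  (13 − 16.319)²/16.319 = 0.6750
χ² = 2.5576 + 0.0680 + 6.6761 + 6.8657 + 4.4967 + 0.8572 + 1.5988 + 4.0009 + 0.6750 = 27.80

27.80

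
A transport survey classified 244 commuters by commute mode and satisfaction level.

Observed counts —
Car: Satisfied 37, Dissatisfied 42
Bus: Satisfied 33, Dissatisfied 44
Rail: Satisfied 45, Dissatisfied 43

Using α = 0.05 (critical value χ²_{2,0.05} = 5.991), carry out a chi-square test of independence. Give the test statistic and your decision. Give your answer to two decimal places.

1.13; fail to reject H₀

Row totals: 79, 77, 88. Column totals: 115, 129. Grand total N = 244.
Expected counts (row total × column total / N):
  Car, Satisfied: 79×115/244 = 37.234
  Car, Dissatisfied: 79×129/244 = 41.766
  Bus, Satisfied: 77×115/244 = 36.291
  Bus, Dissatisfied: 77×129/244 = 40.709
  Rail, Satisfied: 88×115/244 = 41.475
  Rail, Dissatisfied: 88×129/244 = 46.525
Contributions (O − E)²/E:
  (37 − 37.234)²/37.234 = 0.0015
  (42 − 41.766)²/41.766 = 0.0013
  (33 − 36.291)²/36.291 = 0.2984
  (44 − 40.709)²/40.709 = 0.2661
  (45 − 41.475)²/41.475 = 0.2996
  (43 − 46.525)²/46.525 = 0.2671
χ² = 0.0015 + 0.0013 + 0.2984 + 0.2661 + 0.2996 + 0.2671 = 1.13
df = (3−1)(2−1) = 2. Since 1.13 < 5.991, fail to reject the null hypothesis of independence at α = 0.05.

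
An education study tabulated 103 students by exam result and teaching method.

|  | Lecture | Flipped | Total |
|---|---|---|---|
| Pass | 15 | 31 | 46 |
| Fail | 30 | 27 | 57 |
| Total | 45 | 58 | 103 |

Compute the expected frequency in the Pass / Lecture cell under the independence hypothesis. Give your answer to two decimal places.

Row total (Pass) = 46; column total (Lecture) = 45; grand total N = 103.
Expected count = (row total × column total) / N = 46 × 45 / 103 = 20.10.

20.10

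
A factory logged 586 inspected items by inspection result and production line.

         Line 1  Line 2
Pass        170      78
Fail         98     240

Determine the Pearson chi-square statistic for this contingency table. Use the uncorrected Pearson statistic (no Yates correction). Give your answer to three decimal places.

Row totals: 248, 338. Column totals: 268, 318. Grand total N = 586.
Expected counts (row total × column total / N):
  Pass, Line 1: 248×268/586 = 113.4198
  Pass, Line 2: 248×318/586 = 134.5802
  Fail, Line 1: 338×268/586 = 154.5802
  Fail, Line 2: 338×318/586 = 183.4198
Contributions (O − E)²/E:
  (170 − 113.4198)²/113.4198 = 28.2254
  (78 − 134.5802)²/134.5802 = 23.7874
  (98 − 154.5802)²/154.5802 = 20.7098
  (240 − 183.4198)²/183.4198 = 17.4535
χ² = 28.2254 + 23.7874 + 20.7098 + 17.4535 = 90.176

90.176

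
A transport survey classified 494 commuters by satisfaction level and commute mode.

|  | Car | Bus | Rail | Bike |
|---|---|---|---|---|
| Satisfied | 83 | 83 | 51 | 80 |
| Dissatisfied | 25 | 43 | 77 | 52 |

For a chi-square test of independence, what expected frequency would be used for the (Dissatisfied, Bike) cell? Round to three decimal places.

Row total (Dissatisfied) = 197; column total (Bike) = 132; grand total N = 494.
Expected count = (row total × column total) / N = 197 × 132 / 494 = 52.640.

52.640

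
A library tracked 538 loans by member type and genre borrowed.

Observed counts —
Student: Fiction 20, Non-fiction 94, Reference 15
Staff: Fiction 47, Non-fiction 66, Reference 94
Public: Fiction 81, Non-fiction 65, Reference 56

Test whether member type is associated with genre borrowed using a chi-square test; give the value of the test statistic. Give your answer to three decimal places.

Row totals: 129, 207, 202. Column totals: 148, 225, 165. Grand total N = 538.
Expected counts (row total × column total / N):
  Student, Fiction: 129×148/538 = 35.4870
  Student, Non-fiction: 129×225/538 = 53.9498
  Student, Reference: 129×165/538 = 39.5632
  Staff, Fiction: 207×148/538 = 56.9442
  Staff, Non-fiction: 207×225/538 = 86.5706
  Staff, Reference: 207×165/538 = 63.4851
  Public, Fiction: 202×148/538 = 55.5688
  Public, Non-fiction: 202×225/538 = 84.4796
  Public, Reference: 202×165/538 = 61.9517
Contributions (O − E)²/E:
  (20 − 35.4870)²/35.4870 = 6.7587
  (94 − 53.9498)²/53.9498 = 29.7317
  (15 − 39.5632)²/39.5632 = 15.2503
  (47 − 56.9442)²/56.9442 = 1.7366
  (66 − 86.5706)²/86.5706 = 4.8879
  (94 − 63.4851)²/63.4851 = 14.6674
  (81 − 55.5688)²/55.5688 = 11.6387
  (65 − 84.4796)²/84.4796 = 4.4917
  (56 − 61.9517)²/61.9517 = 0.5718
χ² = 6.7587 + 29.7317 + 15.2503 + 1.7366 + 4.8879 + 14.6674 + 11.6387 + 4.4917 + 0.5718 = 89.735

89.735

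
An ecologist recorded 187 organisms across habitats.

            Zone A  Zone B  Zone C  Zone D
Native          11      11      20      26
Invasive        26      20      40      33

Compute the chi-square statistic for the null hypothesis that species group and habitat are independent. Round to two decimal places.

Row totals: 68, 119. Column totals: 37, 31, 60, 59. Grand total N = 187.
Expected counts (row total × column total / N):
  Native, Zone A: 68×37/187 = 13.455
  Native, Zone B: 68×31/187 = 11.273
  Native, Zone C: 68×60/187 = 21.818
  Native, Zone D: 68×59/187 = 21.455
  Invasive, Zone A: 119×37/187 = 23.545
  Invasive, Zone B: 119×31/187 = 19.727
  Invasive, Zone C: 119×60/187 = 38.182
  Invasive, Zone D: 119×59/187 = 37.545
Contributions (O − E)²/E:
  (11 − 13.455)²/13.455 = 0.4479
  (11 − 11.273)²/11.273 = 0.0066
  (20 − 21.818)²/21.818 = 0.1515
  (26 − 21.455)²/21.455 = 0.9628
  (26 − 23.545)²/23.545 = 0.2560
  (20 − 19.727)²/19.727 = 0.0038
  (40 − 38.182)²/38.182 = 0.0866
  (33 − 37.545)²/37.545 = 0.5502
χ² = 0.4479 + 0.0066 + 0.1515 + 0.9628 + 0.2560 + 0.0038 + 0.0866 + 0.5502 = 2.47

2.47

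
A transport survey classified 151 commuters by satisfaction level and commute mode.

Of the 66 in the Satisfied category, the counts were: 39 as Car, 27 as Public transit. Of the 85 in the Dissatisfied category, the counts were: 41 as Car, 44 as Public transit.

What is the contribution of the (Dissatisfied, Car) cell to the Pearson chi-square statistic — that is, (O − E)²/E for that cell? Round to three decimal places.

Row total (Dissatisfied) = 85; column total (Car) = 80; N = 151.
Expected count E = 85 × 80 / 151 = 45.0331.
Contribution = (O − E)²/E = (41 − 45.0331)² / 45.0331 = 0.361.

0.361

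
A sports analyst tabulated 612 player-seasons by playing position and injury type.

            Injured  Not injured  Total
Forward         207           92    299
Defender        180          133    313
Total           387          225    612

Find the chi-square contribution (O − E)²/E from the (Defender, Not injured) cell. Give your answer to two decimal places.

Row total (Defender) = 313; column total (Not injured) = 225; N = 612.
Expected count E = 313 × 225 / 612 = 115.074.
Contribution = (O − E)²/E = (133 − 115.074)² / 115.074 = 2.79.

2.79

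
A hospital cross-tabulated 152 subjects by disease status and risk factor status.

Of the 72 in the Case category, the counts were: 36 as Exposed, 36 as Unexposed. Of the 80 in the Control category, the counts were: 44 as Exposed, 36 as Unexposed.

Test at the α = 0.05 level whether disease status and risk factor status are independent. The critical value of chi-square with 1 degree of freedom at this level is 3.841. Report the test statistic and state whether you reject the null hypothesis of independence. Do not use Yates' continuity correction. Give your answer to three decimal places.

Row totals: 72, 80. Column totals: 80, 72. Grand total N = 152.
Expected counts (row total × column total / N):
  Case, Exposed: 72×80/152 = 37.8947
  Case, Unexposed: 72×72/152 = 34.1053
  Control, Exposed: 80×80/152 = 42.1053
  Control, Unexposed: 80×72/152 = 37.8947
Contributions (O − E)²/E:
  (36 − 37.8947)²/37.8947 = 0.0947
  (36 − 34.1053)²/34.1053 = 0.1053
  (44 − 42.1053)²/42.1053 = 0.0853
  (36 − 37.8947)²/37.8947 = 0.0947
χ² = 0.0947 + 0.1053 + 0.0853 + 0.0947 = 0.380
df = (2−1)(2−1) = 1. Since 0.380 < 3.841, fail to reject the null hypothesis of independence at α = 0.05.

0.380; fail to reject H₀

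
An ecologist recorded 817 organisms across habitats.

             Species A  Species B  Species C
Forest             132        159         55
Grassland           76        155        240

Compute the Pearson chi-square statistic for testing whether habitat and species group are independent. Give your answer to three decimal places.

114.705

Row totals: 346, 471. Column totals: 208, 314, 295. Grand total N = 817.
Expected counts (row total × column total / N):
  Forest, Species A: 346×208/817 = 88.0881
  Forest, Species B: 346×314/817 = 132.9792
  Forest, Species C: 346×295/817 = 124.9327
  Grassland, Species A: 471×208/817 = 119.9119
  Grassland, Species B: 471×314/817 = 181.0208
  Grassland, Species C: 471×295/817 = 170.0673
Contributions (O − E)²/E:
  (132 − 88.0881)²/88.0881 = 21.8901
  (159 − 132.9792)²/132.9792 = 5.0916
  (55 − 124.9327)²/124.9327 = 39.1457
  (76 − 119.9119)²/119.9119 = 16.0806
  (155 − 181.0208)²/181.0208 = 3.7404
  (240 − 170.0673)²/170.0673 = 28.7567
χ² = 21.8901 + 5.0916 + 39.1457 + 16.0806 + 3.7404 + 28.7567 = 114.705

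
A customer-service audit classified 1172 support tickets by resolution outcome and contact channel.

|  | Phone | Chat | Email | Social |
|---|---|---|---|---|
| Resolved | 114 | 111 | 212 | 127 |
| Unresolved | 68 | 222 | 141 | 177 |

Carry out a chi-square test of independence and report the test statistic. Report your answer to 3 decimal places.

69.577

Row totals: 564, 608. Column totals: 182, 333, 353, 304. Grand total N = 1172.
Expected counts (row total × column total / N):
  Resolved, Phone: 564×182/1172 = 87.5836
  Resolved, Chat: 564×333/1172 = 160.2491
  Resolved, Email: 564×353/1172 = 169.8737
  Resolved, Social: 564×304/1172 = 146.2935
  Unresolved, Phone: 608×182/1172 = 94.4164
  Unresolved, Chat: 608×333/1172 = 172.7509
  Unresolved, Email: 608×353/1172 = 183.1263
  Unresolved, Social: 608×304/1172 = 157.7065
Contributions (O − E)²/E:
  (114 − 87.5836)²/87.5836 = 7.9675
  (111 − 160.2491)²/160.2491 = 15.1356
  (212 − 169.8737)²/169.8737 = 10.4467
  (127 − 146.2935)²/146.2935 = 2.5445
  (68 − 94.4164)²/94.4164 = 7.3909
  (222 − 172.7509)²/172.7509 = 14.0403
  (141 − 183.1263)²/183.1263 = 9.6907
  (177 − 157.7065)²/157.7065 = 2.3603
χ² = 7.9675 + 15.1356 + 10.4467 + 2.5445 + 7.3909 + 14.0403 + 9.6907 + 2.3603 = 69.577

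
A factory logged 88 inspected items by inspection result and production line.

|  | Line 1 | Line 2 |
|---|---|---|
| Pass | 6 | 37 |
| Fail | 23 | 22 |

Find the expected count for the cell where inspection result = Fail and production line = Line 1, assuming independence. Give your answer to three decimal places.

14.830

Row total (Fail) = 45; column total (Line 1) = 29; grand total N = 88.
Expected count = (row total × column total) / N = 45 × 29 / 88 = 14.830.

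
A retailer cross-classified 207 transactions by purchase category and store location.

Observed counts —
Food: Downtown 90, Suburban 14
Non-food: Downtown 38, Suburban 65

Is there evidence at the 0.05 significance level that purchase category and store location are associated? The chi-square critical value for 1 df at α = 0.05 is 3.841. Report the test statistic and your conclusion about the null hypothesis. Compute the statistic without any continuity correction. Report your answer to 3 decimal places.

Row totals: 104, 103. Column totals: 128, 79. Grand total N = 207.
Expected counts (row total × column total / N):
  Food, Downtown: 104×128/207 = 64.3092
  Food, Suburban: 104×79/207 = 39.6908
  Non-food, Downtown: 103×128/207 = 63.6908
  Non-food, Suburban: 103×79/207 = 39.3092
Contributions (O − E)²/E:
  (90 − 64.3092)²/64.3092 = 10.2632
  (14 − 39.6908)²/39.6908 = 16.6290
  (38 − 63.6908)²/63.6908 = 10.3628
  (65 − 39.3092)²/39.3092 = 16.7904
χ² = 10.2632 + 16.6290 + 10.3628 + 16.7904 = 54.045
df = (2−1)(2−1) = 1. Since 54.045 > 3.841, reject the null hypothesis of independence at α = 0.05.

54.045; reject H₀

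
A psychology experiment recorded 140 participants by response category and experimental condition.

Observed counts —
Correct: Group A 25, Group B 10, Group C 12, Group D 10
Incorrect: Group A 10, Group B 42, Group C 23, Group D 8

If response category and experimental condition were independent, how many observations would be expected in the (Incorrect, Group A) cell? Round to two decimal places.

Row total (Incorrect) = 83; column total (Group A) = 35; grand total N = 140.
Expected count = (row total × column total) / N = 83 × 35 / 140 = 20.75.

20.75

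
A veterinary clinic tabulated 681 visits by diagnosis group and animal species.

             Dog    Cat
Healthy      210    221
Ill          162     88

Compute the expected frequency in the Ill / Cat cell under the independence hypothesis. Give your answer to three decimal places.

113.436

Row total (Ill) = 250; column total (Cat) = 309; grand total N = 681.
Expected count = (row total × column total) / N = 250 × 309 / 681 = 113.436.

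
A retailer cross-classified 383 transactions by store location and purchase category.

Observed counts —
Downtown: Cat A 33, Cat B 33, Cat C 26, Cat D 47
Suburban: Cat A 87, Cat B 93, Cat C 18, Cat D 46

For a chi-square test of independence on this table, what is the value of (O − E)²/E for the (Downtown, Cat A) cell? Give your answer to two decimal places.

Row total (Downtown) = 139; column total (Cat A) = 120; N = 383.
Expected count E = 139 × 120 / 383 = 43.551.
Contribution = (O − E)²/E = (33 − 43.551)² / 43.551 = 2.56.

2.56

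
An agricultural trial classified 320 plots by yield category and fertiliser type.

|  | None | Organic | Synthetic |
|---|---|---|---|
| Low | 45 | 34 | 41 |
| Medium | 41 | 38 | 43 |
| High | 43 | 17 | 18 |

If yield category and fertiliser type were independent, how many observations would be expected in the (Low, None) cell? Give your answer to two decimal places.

48.38

Row total (Low) = 120; column total (None) = 129; grand total N = 320.
Expected count = (row total × column total) / N = 120 × 129 / 320 = 48.38.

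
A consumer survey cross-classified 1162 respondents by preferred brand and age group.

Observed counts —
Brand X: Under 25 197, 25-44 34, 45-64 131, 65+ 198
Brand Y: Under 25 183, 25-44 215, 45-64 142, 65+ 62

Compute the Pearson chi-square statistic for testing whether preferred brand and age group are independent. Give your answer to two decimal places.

Row totals: 560, 602. Column totals: 380, 249, 273, 260. Grand total N = 1162.
Expected counts (row total × column total / N):
  Brand X, Under 25: 560×380/1162 = 183.133
  Brand X, 25-44: 560×249/1162 = 120.000
  Brand X, 45-64: 560×273/1162 = 131.566
  Brand X, 65+: 560×260/1162 = 125.301
  Brand Y, Under 25: 602×380/1162 = 196.867
  Brand Y, 25-44: 602×249/1162 = 129.000
  Brand Y, 45-64: 602×273/1162 = 141.434
  Brand Y, 65+: 602×260/1162 = 134.699
Contributions (O − E)²/E:
  (197 − 183.133)²/183.133 = 1.0500
  (34 − 120.000)²/120.000 = 61.6333
  (131 − 131.566)²/131.566 = 0.0024
  (198 − 125.301)²/125.301 = 42.1796
  (183 − 196.867)²/196.867 = 0.9768
  (215 − 129.000)²/129.000 = 57.3333
  (142 − 141.434)²/141.434 = 0.0023
  (62 − 134.699)²/134.699 = 39.2367
χ² = 1.0500 + 61.6333 + 0.0024 + 42.1796 + 0.9768 + 57.3333 + 0.0023 + 39.2367 = 202.41

202.41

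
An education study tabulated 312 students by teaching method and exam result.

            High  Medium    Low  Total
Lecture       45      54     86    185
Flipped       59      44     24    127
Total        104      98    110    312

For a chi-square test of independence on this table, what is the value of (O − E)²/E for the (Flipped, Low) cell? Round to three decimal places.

9.640

Row total (Flipped) = 127; column total (Low) = 110; N = 312.
Expected count E = 127 × 110 / 312 = 44.7756.
Contribution = (O − E)²/E = (24 − 44.7756)² / 44.7756 = 9.640.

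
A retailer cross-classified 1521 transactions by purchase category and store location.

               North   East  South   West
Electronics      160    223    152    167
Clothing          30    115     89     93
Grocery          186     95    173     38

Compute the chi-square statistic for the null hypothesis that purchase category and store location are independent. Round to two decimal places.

Row totals: 702, 327, 492. Column totals: 376, 433, 414, 298. Grand total N = 1521.
Expected counts (row total × column total / N):
  Electronics, North: 702×376/1521 = 173.538
  Electronics, East: 702×433/1521 = 199.846
  Electronics, South: 702×414/1521 = 191.077
  Electronics, West: 702×298/1521 = 137.538
  Clothing, North: 327×376/1521 = 80.836
  Clothing, East: 327×433/1521 = 93.091
  Clothing, South: 327×414/1521 = 89.006
  Clothing, West: 327×298/1521 = 64.067
  Grocery, North: 492×376/1521 = 121.625
  Grocery, East: 492×433/1521 = 140.063
  Grocery, South: 492×414/1521 = 133.917
  Grocery, West: 492×298/1521 = 96.394
Contributions (O − E)²/E:
  (160 − 173.538)²/173.538 = 1.0561
  (223 − 199.846)²/199.846 = 2.6826
  (152 − 191.077)²/191.077 = 7.9916
  (167 − 137.538)²/137.538 = 6.3111
  (30 − 80.836)²/80.836 = 31.9697
  (115 − 93.091)²/93.091 = 5.1563
  (89 − 89.006)²/89.006 = 0.0000
  (93 − 64.067)²/64.067 = 13.0663
  (186 − 121.625)²/121.625 = 34.0731
  (95 − 140.063)²/140.063 = 14.4983
  (173 − 133.917)²/133.917 = 11.4062
  (38 − 96.394)²/96.394 = 35.3742
χ² = 1.0561 + 2.6826 + 7.9916 + 6.3111 + 31.9697 + 5.1563 + 0.0000 + 13.0663 + 34.0731 + 14.4983 + 11.4062 + 35.3742 = 163.59

163.59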